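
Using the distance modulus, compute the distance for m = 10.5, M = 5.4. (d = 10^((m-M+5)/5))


d = 10^((m - M + 5)/5) = 10^((10.5 - 5.4 + 5)/5) = 104.7129

104.7129 pc


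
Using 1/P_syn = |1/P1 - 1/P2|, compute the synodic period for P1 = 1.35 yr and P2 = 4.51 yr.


1/P_syn = |1/P1 - 1/P2| = |1/1.35 - 1/4.51| => P_syn = 1.9267

1.9267 years


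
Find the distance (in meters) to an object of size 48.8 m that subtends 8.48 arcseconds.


D = size / theta_rad, theta_rad = 8.48 * pi/(180*3600) = 4.111e-05, D = 1.187e+06

1.187e+06 m


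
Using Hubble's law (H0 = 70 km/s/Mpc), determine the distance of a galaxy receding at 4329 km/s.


d = v / H0 = 4329 / 70 = 61.8429

61.8429 Mpc


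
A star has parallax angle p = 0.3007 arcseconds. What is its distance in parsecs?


d = 1/p = 1/0.3007 = 3.3256

3.3256 pc


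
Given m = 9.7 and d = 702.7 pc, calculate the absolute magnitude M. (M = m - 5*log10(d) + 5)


M = m - 5*log10(d) + 5 = 9.7 - 5*log10(702.7) + 5 = 0.4662

0.4662


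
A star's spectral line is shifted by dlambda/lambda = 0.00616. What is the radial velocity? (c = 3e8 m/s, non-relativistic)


v = (dlambda/lambda) * c = 0.00616 * 3e8 = 1.848e+06

1.848e+06 m/s


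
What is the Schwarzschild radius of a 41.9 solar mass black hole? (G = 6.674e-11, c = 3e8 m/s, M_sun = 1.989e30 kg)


M = 41.9 * 1.989e30 kg = 8.33391e+31 kg. rs = 2GM/c^2 = 2 * 6.674e-11 * 8.33391e+31 / (3e8)^2 = 123601.1452

123601.1452 m


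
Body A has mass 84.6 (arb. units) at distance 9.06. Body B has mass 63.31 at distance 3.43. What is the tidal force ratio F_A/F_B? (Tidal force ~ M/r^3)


Ratio = (M1/r1^3) / (M2/r2^3) = (84.6/9.06^3) / (63.31/3.43^3) = 0.0725

0.0725


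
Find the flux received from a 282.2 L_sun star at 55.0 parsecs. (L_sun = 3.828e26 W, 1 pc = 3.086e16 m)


F = L / (4*pi*d^2) = 1.080e+29 / (4*pi*(1.697e+18)^2) = 2.984e-09

2.984e-09 W/m^2


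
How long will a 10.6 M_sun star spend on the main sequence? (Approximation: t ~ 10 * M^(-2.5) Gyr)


t = 10 * M^(-2.5) = 10 * 10.6^(-2.5) = 0.0273

0.0273 Gyr


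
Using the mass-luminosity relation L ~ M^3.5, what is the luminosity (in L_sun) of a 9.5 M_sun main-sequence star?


L/L_sun = (M/M_sun)^3.5 = 9.5^3.5 = 2642.6072

2642.6072 L_sun


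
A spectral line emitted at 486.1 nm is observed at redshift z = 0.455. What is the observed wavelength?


lam_obs = lam_emit * (1 + z) = 486.1 * (1 + 0.455) = 707.2755

707.2755 nm


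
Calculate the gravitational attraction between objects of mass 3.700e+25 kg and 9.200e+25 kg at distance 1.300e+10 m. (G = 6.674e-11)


F = G*m1*m2/r^2 = 6.674e-11 * 3.700e+25 * 9.200e+25 / (1.300e+10)^2 = 6.674e-11 * 3.404e+51 / 1.690e+20 = 1.344e+21

1.344e+21 N


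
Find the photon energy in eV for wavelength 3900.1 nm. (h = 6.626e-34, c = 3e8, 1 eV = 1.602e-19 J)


E = hc/lambda = 6.626e-34 * 3e8 / 3.900e-06 = 5.097e-20 J = 0.3182 eV

0.3182 eV


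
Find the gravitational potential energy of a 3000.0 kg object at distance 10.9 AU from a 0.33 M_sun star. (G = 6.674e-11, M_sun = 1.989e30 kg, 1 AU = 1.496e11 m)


M = 0.33 * 1.989e30 kg = 6.5637e+29 kg; r = 10.9 AU * 1.496e11 m/AU = 1.63064e+12 m. U = -GM*m/r = -(6.674e-11 * 6.5637e+29 * 3000.0) / 1.63064e+12 = -8.059e+10

-8.059e+10 J


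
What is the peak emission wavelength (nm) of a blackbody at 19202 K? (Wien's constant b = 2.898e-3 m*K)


lam_max = b / T = 2.898e-3 / 19202 = 1.509e-07 m = 150.9218 nm

150.9218 nm


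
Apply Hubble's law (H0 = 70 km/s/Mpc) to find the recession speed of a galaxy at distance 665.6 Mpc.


v = H0 * d = 70 * 665.6 = 46592.0

46592.0 km/s


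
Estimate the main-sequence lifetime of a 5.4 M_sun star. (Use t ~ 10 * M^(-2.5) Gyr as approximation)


t = 10 * M^(-2.5) = 10 * 5.4^(-2.5) = 0.1476

0.1476 Gyr


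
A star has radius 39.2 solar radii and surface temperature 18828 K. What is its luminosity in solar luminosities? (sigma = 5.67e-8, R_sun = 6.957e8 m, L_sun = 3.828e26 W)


R = 39.2 * 6.957e8 m = 2.727144e+10 m. L = 4*pi*R^2*sigma*T^4 = 4*pi*(2.727144e+10)^2 * 5.67e-8 * 18828^4 = 6.65925771e+31 W. L/L_sun = 6.65925771e+31 / 3.828e26 = 173961.8002

173961.8002 L_sun


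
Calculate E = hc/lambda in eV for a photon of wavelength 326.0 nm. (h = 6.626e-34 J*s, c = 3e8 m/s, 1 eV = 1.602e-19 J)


E = hc/lambda = 6.626e-34 * 3e8 / 3.260e-07 = 6.098e-19 J = 3.8062 eV

3.8062 eV


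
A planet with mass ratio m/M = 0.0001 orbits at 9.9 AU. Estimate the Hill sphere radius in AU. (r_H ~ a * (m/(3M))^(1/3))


r_H = a * (m/3M)^(1/3) = 9.9 * (0.0001/3)^(1/3) = 0.3186

0.3186 AU


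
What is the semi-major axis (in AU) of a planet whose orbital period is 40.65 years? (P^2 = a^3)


a = P^(2/3) = 40.65^(2/3) = 11.8224

11.8224 AU


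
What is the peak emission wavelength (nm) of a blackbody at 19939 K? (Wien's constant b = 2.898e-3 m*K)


lam_max = b / T = 2.898e-3 / 19939 = 1.453e-07 m = 145.3433 nm

145.3433 nm


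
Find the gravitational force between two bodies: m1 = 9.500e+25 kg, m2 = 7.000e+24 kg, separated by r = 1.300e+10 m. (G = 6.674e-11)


F = G*m1*m2/r^2 = 6.674e-11 * 9.500e+25 * 7.000e+24 / (1.300e+10)^2 = 6.674e-11 * 6.650e+50 / 1.690e+20 = 2.626e+20

2.626e+20 N


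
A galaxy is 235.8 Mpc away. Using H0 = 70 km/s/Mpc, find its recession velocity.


v = H0 * d = 70 * 235.8 = 16506.0

16506.0 km/s


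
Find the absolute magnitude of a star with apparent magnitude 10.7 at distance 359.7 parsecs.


M = m - 5*log10(d) + 5 = 10.7 - 5*log10(359.7) + 5 = 2.9203

2.9203


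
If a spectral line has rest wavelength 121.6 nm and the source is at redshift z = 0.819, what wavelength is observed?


lam_obs = lam_emit * (1 + z) = 121.6 * (1 + 0.819) = 221.1904

221.1904 nm


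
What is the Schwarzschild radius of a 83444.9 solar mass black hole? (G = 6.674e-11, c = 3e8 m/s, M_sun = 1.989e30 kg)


M = 83444.9 * 1.989e30 kg = 1.659719061e+35 kg. rs = 2GM/c^2 = 2 * 6.674e-11 * 1.659719061e+35 / (3e8)^2 = 2.462e+08

2.462e+08 m


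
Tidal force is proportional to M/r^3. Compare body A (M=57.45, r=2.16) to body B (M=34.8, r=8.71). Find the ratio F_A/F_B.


Ratio = (M1/r1^3) / (M2/r2^3) = (57.45/2.16^3) / (34.8/8.71^3) = 108.244

108.244


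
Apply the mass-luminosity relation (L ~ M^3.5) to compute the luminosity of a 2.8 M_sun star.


L/L_sun = (M/M_sun)^3.5 = 2.8^3.5 = 36.7327

36.7327 L_sun


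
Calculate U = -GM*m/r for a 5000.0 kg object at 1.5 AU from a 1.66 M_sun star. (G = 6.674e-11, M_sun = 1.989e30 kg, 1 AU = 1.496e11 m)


M = 1.66 * 1.989e30 kg = 3.30174e+30 kg; r = 1.5 AU * 1.496e11 m/AU = 2.244e+11 m. U = -GM*m/r = -(6.674e-11 * 3.30174e+30 * 5000.0) / 2.244e+11 = -4.910e+12

-4.910e+12 J


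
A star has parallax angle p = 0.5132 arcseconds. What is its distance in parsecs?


d = 1/p = 1/0.5132 = 1.9486

1.9486 pc


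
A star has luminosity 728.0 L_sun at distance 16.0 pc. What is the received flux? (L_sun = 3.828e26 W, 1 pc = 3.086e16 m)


F = L / (4*pi*d^2) = 2.787e+29 / (4*pi*(4.938e+17)^2) = 9.096e-08

9.096e-08 W/m^2


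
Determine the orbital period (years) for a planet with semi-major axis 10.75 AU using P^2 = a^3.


P = a^(3/2) = 10.75^1.5 = 35.2462

35.2462 years


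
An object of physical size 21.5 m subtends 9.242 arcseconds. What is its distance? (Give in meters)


D = size / theta_rad, theta_rad = 9.242 * pi/(180*3600) = 4.481e-05, D = 479841.3043

479841.3043 m


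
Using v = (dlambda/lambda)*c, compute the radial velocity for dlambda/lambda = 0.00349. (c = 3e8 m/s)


v = (dlambda/lambda) * c = 0.00349 * 3e8 = 1.047e+06

1.047e+06 m/s


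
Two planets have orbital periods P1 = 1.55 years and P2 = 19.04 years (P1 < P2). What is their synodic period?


1/P_syn = |1/P1 - 1/P2| = |1/1.55 - 1/19.04| => P_syn = 1.6874

1.6874 years


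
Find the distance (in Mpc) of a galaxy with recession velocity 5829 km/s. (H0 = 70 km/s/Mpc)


d = v / H0 = 5829 / 70 = 83.2714

83.2714 Mpc


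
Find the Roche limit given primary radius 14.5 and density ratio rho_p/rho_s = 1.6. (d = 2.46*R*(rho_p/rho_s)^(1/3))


d_Roche = 2.46 * 14.5 * 1.6^(1/3) = 41.7199

41.7199


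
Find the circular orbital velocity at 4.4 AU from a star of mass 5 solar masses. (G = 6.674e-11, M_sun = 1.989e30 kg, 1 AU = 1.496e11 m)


v = sqrt(GM/r) = sqrt(6.674e-11 * 9.945e+30 / 6.582e+11) = 31754.3597

31754.3597 m/s


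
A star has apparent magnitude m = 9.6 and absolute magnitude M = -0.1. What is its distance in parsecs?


d = 10^((m - M + 5)/5) = 10^((9.6 - -0.1 + 5)/5) = 870.9636

870.9636 pc


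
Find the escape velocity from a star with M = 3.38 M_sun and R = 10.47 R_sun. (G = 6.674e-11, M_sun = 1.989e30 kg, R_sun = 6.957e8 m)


M = 3.38 * 1.989e30 kg = 6.72282e+30 kg; R = 10.47 * 6.957e8 m = 7.283979e+09 m. v_esc = sqrt(2GM/R) = sqrt(2 * 6.674e-11 * 6.72282e+30 / 7.283979e+09) = 350993.8429

350993.8429 m/s


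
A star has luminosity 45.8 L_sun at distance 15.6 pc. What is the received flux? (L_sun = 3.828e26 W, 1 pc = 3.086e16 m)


F = L / (4*pi*d^2) = 1.753e+28 / (4*pi*(4.814e+17)^2) = 6.020e-09

6.020e-09 W/m^2


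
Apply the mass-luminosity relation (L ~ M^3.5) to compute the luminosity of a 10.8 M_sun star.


L/L_sun = (M/M_sun)^3.5 = 10.8^3.5 = 4139.8361

4139.8361 L_sun


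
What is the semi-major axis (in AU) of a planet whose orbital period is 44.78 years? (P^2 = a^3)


a = P^(2/3) = 44.78^(2/3) = 12.6102

12.6102 AU


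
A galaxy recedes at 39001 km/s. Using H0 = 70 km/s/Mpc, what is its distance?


d = v / H0 = 39001 / 70 = 557.1571

557.1571 Mpc


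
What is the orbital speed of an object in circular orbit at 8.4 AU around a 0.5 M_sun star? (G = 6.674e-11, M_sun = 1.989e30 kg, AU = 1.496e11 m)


v = sqrt(GM/r) = sqrt(6.674e-11 * 9.945e+29 / 1.257e+12) = 7267.5839

7267.5839 m/s


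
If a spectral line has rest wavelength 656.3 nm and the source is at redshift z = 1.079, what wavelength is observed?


lam_obs = lam_emit * (1 + z) = 656.3 * (1 + 1.079) = 1364.4477

1364.4477 nm


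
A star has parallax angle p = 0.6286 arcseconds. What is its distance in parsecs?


d = 1/p = 1/0.6286 = 1.5908

1.5908 pc


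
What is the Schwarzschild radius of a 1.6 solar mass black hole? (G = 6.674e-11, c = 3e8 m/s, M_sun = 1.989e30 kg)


M = 1.6 * 1.989e30 kg = 3.1824e+30 kg. rs = 2GM/c^2 = 2 * 6.674e-11 * 3.1824e+30 / (3e8)^2 = 4719.8528

4719.8528 m


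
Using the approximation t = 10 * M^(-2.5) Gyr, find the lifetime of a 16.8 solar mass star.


t = 10 * M^(-2.5) = 10 * 16.8^(-2.5) = 0.0086

0.0086 Gyr


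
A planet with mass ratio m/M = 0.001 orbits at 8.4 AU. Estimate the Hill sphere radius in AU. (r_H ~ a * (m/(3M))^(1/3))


r_H = a * (m/3M)^(1/3) = 8.4 * (0.001/3)^(1/3) = 0.5824

0.5824 AU


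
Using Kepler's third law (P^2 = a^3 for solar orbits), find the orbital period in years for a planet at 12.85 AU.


P = a^(3/2) = 12.85^1.5 = 46.0633

46.0633 years


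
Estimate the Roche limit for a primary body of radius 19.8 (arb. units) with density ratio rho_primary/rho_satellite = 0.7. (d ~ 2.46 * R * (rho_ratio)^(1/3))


d_Roche = 2.46 * 19.8 * 0.7^(1/3) = 43.248

43.248


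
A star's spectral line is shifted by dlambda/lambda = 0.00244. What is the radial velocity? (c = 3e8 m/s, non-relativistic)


v = (dlambda/lambda) * c = 0.00244 * 3e8 = 732000.0

732000.0 m/s


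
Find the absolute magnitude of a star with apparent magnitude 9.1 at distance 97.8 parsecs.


M = m - 5*log10(d) + 5 = 9.1 - 5*log10(97.8) + 5 = 4.1483

4.1483


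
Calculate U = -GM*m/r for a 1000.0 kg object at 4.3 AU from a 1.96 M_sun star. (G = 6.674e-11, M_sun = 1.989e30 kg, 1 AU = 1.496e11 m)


M = 1.96 * 1.989e30 kg = 3.89844e+30 kg; r = 4.3 AU * 1.496e11 m/AU = 6.4328e+11 m. U = -GM*m/r = -(6.674e-11 * 3.89844e+30 * 1000.0) / 6.4328e+11 = -4.045e+11

-4.045e+11 J


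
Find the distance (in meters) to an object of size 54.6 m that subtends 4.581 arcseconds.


D = size / theta_rad, theta_rad = 4.581 * pi/(180*3600) = 2.221e-05, D = 2.458e+06

2.458e+06 m


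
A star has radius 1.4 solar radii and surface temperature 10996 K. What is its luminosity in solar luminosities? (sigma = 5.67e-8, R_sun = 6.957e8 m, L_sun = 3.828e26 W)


R = 1.4 * 6.957e8 m = 9.7398e+08 m. L = 4*pi*R^2*sigma*T^4 = 4*pi*(9.7398e+08)^2 * 5.67e-8 * 10996^4 = 9.881705933e+27 W. L/L_sun = 9.881705933e+27 / 3.828e26 = 25.8143

25.8143 L_sun


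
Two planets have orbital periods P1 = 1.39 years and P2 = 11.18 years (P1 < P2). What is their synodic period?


1/P_syn = |1/P1 - 1/P2| = |1/1.39 - 1/11.18| => P_syn = 1.5874

1.5874 years


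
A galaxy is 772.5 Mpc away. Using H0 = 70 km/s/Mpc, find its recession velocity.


v = H0 * d = 70 * 772.5 = 54075.0

54075.0 km/s


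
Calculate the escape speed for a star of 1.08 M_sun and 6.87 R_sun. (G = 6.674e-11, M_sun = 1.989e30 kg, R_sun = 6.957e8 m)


M = 1.08 * 1.989e30 kg = 2.14812e+30 kg; R = 6.87 * 6.957e8 m = 4.779459e+09 m. v_esc = sqrt(2GM/R) = sqrt(2 * 6.674e-11 * 2.14812e+30 / 4.779459e+09) = 244933.3926

244933.3926 m/s


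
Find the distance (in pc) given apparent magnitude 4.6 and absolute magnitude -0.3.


d = 10^((m - M + 5)/5) = 10^((4.6 - -0.3 + 5)/5) = 95.4993

95.4993 pc


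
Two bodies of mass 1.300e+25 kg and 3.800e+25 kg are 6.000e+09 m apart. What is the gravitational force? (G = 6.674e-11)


F = G*m1*m2/r^2 = 6.674e-11 * 1.300e+25 * 3.800e+25 / (6.000e+09)^2 = 6.674e-11 * 4.940e+50 / 3.600e+19 = 9.158e+20

9.158e+20 N


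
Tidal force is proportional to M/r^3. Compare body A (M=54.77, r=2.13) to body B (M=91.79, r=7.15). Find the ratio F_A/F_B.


Ratio = (M1/r1^3) / (M2/r2^3) = (54.77/2.13^3) / (91.79/7.15^3) = 22.5697

22.5697


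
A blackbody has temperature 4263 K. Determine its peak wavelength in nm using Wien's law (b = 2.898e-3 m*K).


lam_max = b / T = 2.898e-3 / 4263 = 6.798e-07 m = 679.803 nm

679.803 nm


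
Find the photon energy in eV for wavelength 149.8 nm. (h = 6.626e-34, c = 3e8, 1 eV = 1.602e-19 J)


E = hc/lambda = 6.626e-34 * 3e8 / 1.498e-07 = 1.327e-18 J = 8.2832 eV

8.2832 eV


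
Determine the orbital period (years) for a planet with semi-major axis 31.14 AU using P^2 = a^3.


P = a^(3/2) = 31.14^1.5 = 173.7712

173.7712 years


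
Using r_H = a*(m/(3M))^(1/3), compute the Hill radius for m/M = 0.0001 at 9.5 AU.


r_H = a * (m/3M)^(1/3) = 9.5 * (0.0001/3)^(1/3) = 0.3057

0.3057 AU


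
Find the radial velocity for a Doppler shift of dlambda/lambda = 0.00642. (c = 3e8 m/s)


v = (dlambda/lambda) * c = 0.00642 * 3e8 = 1.926e+06

1.926e+06 m/s


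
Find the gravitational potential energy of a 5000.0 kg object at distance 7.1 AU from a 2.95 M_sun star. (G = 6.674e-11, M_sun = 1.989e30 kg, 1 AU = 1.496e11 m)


M = 2.95 * 1.989e30 kg = 5.86755e+30 kg; r = 7.1 AU * 1.496e11 m/AU = 1.06216e+12 m. U = -GM*m/r = -(6.674e-11 * 5.86755e+30 * 5000.0) / 1.06216e+12 = -1.843e+12

-1.843e+12 J


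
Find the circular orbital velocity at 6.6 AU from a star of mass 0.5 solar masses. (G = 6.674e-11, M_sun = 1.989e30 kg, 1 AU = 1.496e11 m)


v = sqrt(GM/r) = sqrt(6.674e-11 * 9.945e+29 / 9.874e+11) = 8198.9404

8198.9404 m/s


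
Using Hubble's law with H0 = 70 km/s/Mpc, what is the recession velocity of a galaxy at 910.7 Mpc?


v = H0 * d = 70 * 910.7 = 63749.0

63749.0 km/s


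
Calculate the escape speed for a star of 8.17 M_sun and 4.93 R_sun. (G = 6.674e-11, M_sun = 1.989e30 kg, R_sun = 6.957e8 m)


M = 8.17 * 1.989e30 kg = 1.625013e+31 kg; R = 4.93 * 6.957e8 m = 3.429801e+09 m. v_esc = sqrt(2GM/R) = sqrt(2 * 6.674e-11 * 1.625013e+31 / 3.429801e+09) = 795247.0331

795247.0331 m/s


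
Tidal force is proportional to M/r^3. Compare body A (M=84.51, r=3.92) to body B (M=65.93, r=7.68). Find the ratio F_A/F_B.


Ratio = (M1/r1^3) / (M2/r2^3) = (84.51/3.92^3) / (65.93/7.68^3) = 9.6394

9.6394


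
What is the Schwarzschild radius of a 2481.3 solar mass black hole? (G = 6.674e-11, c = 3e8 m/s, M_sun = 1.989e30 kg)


M = 2481.3 * 1.989e30 kg = 4.9353057e+33 kg. rs = 2GM/c^2 = 2 * 6.674e-11 * 4.9353057e+33 / (3e8)^2 = 7.320e+06

7.320e+06 m


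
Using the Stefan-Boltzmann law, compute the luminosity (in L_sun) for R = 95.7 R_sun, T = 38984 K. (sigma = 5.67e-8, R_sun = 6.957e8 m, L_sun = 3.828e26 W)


R = 95.7 * 6.957e8 m = 6.657849e+10 m. L = 4*pi*R^2*sigma*T^4 = 4*pi*(6.657849e+10)^2 * 5.67e-8 * 38984^4 = 7.294682578e+33 W. L/L_sun = 7.294682578e+33 / 3.828e26 = 1.906e+07

1.906e+07 L_sun


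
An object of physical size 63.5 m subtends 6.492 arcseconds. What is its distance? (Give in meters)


D = size / theta_rad, theta_rad = 6.492 * pi/(180*3600) = 3.147e-05, D = 2.018e+06

2.018e+06 m


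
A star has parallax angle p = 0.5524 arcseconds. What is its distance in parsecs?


d = 1/p = 1/0.5524 = 1.8103

1.8103 pc


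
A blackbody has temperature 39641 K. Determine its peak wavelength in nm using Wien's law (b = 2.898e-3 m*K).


lam_max = b / T = 2.898e-3 / 39641 = 7.311e-08 m = 73.1061 nm

73.1061 nm


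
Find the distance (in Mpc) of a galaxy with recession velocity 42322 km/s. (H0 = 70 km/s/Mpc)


d = v / H0 = 42322 / 70 = 604.6

604.6 Mpc


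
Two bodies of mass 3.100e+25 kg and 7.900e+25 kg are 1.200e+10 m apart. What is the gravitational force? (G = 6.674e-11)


F = G*m1*m2/r^2 = 6.674e-11 * 3.100e+25 * 7.900e+25 / (1.200e+10)^2 = 6.674e-11 * 2.449e+51 / 1.440e+20 = 1.135e+21

1.135e+21 N


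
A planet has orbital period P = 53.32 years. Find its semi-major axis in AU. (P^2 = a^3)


a = P^(2/3) = 53.32^(2/3) = 14.1664

14.1664 AU


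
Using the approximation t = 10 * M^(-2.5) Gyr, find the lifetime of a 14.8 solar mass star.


t = 10 * M^(-2.5) = 10 * 14.8^(-2.5) = 0.0119

0.0119 Gyr


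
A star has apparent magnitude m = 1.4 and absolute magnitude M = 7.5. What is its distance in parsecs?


d = 10^((m - M + 5)/5) = 10^((1.4 - 7.5 + 5)/5) = 0.6026

0.6026 pc


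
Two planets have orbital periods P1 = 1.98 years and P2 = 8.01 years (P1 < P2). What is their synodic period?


1/P_syn = |1/P1 - 1/P2| = |1/1.98 - 1/8.01| => P_syn = 2.6301

2.6301 years


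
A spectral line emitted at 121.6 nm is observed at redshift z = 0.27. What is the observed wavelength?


lam_obs = lam_emit * (1 + z) = 121.6 * (1 + 0.27) = 154.432

154.432 nm


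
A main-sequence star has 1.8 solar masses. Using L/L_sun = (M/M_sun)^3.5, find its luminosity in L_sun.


L/L_sun = (M/M_sun)^3.5 = 1.8^3.5 = 7.8244

7.8244 L_sun


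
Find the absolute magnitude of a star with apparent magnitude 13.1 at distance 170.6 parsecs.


M = m - 5*log10(d) + 5 = 13.1 - 5*log10(170.6) + 5 = 6.9401

6.9401


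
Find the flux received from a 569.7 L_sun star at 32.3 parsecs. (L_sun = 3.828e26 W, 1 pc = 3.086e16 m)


F = L / (4*pi*d^2) = 2.181e+29 / (4*pi*(9.968e+17)^2) = 1.747e-08

1.747e-08 W/m^2


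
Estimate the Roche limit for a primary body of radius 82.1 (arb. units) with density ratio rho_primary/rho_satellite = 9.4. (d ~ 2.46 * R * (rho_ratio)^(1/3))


d_Roche = 2.46 * 82.1 * 9.4^(1/3) = 426.24

426.24


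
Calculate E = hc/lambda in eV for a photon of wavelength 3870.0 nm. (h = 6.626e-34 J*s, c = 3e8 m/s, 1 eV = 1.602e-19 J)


E = hc/lambda = 6.626e-34 * 3e8 / 3.870e-06 = 5.136e-20 J = 0.3206 eV

0.3206 eV


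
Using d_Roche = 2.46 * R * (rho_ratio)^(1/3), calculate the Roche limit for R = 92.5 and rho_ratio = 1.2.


d_Roche = 2.46 * 92.5 * 1.2^(1/3) = 241.808

241.808


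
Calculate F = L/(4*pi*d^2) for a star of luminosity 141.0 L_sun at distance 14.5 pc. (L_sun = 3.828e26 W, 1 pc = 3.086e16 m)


F = L / (4*pi*d^2) = 5.397e+28 / (4*pi*(4.475e+17)^2) = 2.145e-08

2.145e-08 W/m^2


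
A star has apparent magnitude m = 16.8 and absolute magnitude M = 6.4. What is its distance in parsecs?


d = 10^((m - M + 5)/5) = 10^((16.8 - 6.4 + 5)/5) = 1202.2644

1202.2644 pc


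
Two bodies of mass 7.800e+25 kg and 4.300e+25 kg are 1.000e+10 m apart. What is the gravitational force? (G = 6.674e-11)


F = G*m1*m2/r^2 = 6.674e-11 * 7.800e+25 * 4.300e+25 / (1.000e+10)^2 = 6.674e-11 * 3.354e+51 / 1.000e+20 = 2.238e+21

2.238e+21 N


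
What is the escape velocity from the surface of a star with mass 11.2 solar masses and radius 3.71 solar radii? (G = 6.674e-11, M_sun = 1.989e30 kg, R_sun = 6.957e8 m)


M = 11.2 * 1.989e30 kg = 2.22768e+31 kg; R = 3.71 * 6.957e8 m = 2.581047e+09 m. v_esc = sqrt(2GM/R) = sqrt(2 * 6.674e-11 * 2.22768e+31 / 2.581047e+09) = 1.073e+06

1.073e+06 m/s


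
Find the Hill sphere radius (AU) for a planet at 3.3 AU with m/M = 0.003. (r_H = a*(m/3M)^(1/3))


r_H = a * (m/3M)^(1/3) = 3.3 * (0.003/3)^(1/3) = 0.33

0.33 AU


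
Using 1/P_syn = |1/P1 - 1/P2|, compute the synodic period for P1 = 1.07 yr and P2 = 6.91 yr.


1/P_syn = |1/P1 - 1/P2| = |1/1.07 - 1/6.91| => P_syn = 1.266

1.266 years


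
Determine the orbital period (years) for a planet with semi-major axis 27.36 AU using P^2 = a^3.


P = a^(3/2) = 27.36^1.5 = 143.1114

143.1114 years


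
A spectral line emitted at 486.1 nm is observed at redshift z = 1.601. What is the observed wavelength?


lam_obs = lam_emit * (1 + z) = 486.1 * (1 + 1.601) = 1264.3461

1264.3461 nm


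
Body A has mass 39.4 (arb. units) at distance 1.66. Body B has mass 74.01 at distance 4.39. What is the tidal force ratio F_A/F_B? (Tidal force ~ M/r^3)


Ratio = (M1/r1^3) / (M2/r2^3) = (39.4/1.66^3) / (74.01/4.39^3) = 9.8463

9.8463


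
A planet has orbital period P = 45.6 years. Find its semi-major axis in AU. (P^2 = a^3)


a = P^(2/3) = 45.6^(2/3) = 12.7637

12.7637 AU


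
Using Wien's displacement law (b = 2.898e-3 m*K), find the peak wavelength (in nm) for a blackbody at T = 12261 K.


lam_max = b / T = 2.898e-3 / 12261 = 2.364e-07 m = 236.3592 nm

236.3592 nm


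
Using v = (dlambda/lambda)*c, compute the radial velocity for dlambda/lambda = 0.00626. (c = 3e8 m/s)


v = (dlambda/lambda) * c = 0.00626 * 3e8 = 1.878e+06

1.878e+06 m/s


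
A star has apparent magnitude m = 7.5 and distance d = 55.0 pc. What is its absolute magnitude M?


M = m - 5*log10(d) + 5 = 7.5 - 5*log10(55.0) + 5 = 3.7982

3.7982


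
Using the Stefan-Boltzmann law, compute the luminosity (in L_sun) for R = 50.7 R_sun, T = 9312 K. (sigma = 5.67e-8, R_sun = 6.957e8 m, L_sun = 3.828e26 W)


R = 50.7 * 6.957e8 m = 3.527199e+10 m. L = 4*pi*R^2*sigma*T^4 = 4*pi*(3.527199e+10)^2 * 5.67e-8 * 9312^4 = 6.665376984e+30 W. L/L_sun = 6.665376984e+30 / 3.828e26 = 17412.1656

17412.1656 L_sun


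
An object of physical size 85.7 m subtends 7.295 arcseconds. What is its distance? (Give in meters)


D = size / theta_rad, theta_rad = 7.295 * pi/(180*3600) = 3.537e-05, D = 2.423e+06

2.423e+06 m


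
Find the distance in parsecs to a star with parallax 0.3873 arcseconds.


d = 1/p = 1/0.3873 = 2.582

2.582 pc


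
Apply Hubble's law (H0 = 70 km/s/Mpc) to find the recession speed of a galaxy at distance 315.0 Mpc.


v = H0 * d = 70 * 315.0 = 22050.0

22050.0 km/s


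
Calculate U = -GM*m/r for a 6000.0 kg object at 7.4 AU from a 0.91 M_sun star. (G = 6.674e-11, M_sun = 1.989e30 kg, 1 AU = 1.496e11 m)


M = 0.91 * 1.989e30 kg = 1.80999e+30 kg; r = 7.4 AU * 1.496e11 m/AU = 1.10704e+12 m. U = -GM*m/r = -(6.674e-11 * 1.80999e+30 * 6000.0) / 1.10704e+12 = -6.547e+11

-6.547e+11 J


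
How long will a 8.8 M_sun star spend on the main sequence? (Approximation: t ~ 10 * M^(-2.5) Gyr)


t = 10 * M^(-2.5) = 10 * 8.8^(-2.5) = 0.0435

0.0435 Gyr


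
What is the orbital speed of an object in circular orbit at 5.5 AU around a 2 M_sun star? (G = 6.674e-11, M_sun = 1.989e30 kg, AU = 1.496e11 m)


v = sqrt(GM/r) = sqrt(6.674e-11 * 3.978e+30 / 8.228e+11) = 17962.9785

17962.9785 m/s


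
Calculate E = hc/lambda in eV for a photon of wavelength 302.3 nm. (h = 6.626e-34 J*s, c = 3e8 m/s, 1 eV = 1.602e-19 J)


E = hc/lambda = 6.626e-34 * 3e8 / 3.023e-07 = 6.576e-19 J = 4.1046 eV

4.1046 eV


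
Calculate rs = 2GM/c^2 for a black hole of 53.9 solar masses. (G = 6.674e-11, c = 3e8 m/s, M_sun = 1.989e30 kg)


M = 53.9 * 1.989e30 kg = 1.072071e+32 kg. rs = 2GM/c^2 = 2 * 6.674e-11 * 1.072071e+32 / (3e8)^2 = 159000.0412

159000.0412 m


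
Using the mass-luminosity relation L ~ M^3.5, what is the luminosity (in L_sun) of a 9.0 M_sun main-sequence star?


L/L_sun = (M/M_sun)^3.5 = 9.0^3.5 = 2187.0

2187.0 L_sun


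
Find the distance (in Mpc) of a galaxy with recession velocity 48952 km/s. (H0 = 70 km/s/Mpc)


d = v / H0 = 48952 / 70 = 699.3143

699.3143 Mpc


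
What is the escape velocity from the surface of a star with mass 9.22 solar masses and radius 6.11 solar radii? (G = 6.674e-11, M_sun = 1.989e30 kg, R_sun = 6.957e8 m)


M = 9.22 * 1.989e30 kg = 1.833858e+31 kg; R = 6.11 * 6.957e8 m = 4.250727e+09 m. v_esc = sqrt(2GM/R) = sqrt(2 * 6.674e-11 * 1.833858e+31 / 4.250727e+09) = 758855.9511

758855.9511 m/s


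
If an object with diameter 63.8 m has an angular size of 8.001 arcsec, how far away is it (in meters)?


D = size / theta_rad, theta_rad = 8.001 * pi/(180*3600) = 3.879e-05, D = 1.645e+06

1.645e+06 m


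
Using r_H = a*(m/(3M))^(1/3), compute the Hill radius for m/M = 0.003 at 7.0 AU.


r_H = a * (m/3M)^(1/3) = 7.0 * (0.003/3)^(1/3) = 0.7

0.7 AU


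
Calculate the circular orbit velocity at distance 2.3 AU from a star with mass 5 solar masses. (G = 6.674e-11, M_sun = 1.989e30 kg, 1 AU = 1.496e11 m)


v = sqrt(GM/r) = sqrt(6.674e-11 * 9.945e+30 / 3.441e+11) = 43920.3488

43920.3488 m/s


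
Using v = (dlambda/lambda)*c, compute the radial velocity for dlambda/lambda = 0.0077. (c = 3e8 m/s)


v = (dlambda/lambda) * c = 0.0077 * 3e8 = 2.310e+06

2.310e+06 m/s


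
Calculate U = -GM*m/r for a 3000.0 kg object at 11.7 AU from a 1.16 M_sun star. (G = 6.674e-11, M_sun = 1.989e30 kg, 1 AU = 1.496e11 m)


M = 1.16 * 1.989e30 kg = 2.30724e+30 kg; r = 11.7 AU * 1.496e11 m/AU = 1.75032e+12 m. U = -GM*m/r = -(6.674e-11 * 2.30724e+30 * 3000.0) / 1.75032e+12 = -2.639e+11

-2.639e+11 J


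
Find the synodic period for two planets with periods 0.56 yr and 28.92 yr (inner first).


1/P_syn = |1/P1 - 1/P2| = |1/0.56 - 1/28.92| => P_syn = 0.5711

0.5711 years


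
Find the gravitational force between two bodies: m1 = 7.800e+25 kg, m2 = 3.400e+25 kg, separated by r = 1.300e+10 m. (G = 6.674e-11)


F = G*m1*m2/r^2 = 6.674e-11 * 7.800e+25 * 3.400e+25 / (1.300e+10)^2 = 6.674e-11 * 2.652e+51 / 1.690e+20 = 1.047e+21

1.047e+21 N


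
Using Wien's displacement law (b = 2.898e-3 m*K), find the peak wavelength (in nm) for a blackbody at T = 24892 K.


lam_max = b / T = 2.898e-3 / 24892 = 1.164e-07 m = 116.4229 nm

116.4229 nm


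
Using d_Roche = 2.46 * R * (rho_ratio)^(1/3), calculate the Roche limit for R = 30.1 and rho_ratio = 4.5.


d_Roche = 2.46 * 30.1 * 4.5^(1/3) = 122.2473

122.2473


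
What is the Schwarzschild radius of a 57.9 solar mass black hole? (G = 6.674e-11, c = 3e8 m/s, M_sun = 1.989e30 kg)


M = 57.9 * 1.989e30 kg = 1.151631e+32 kg. rs = 2GM/c^2 = 2 * 6.674e-11 * 1.151631e+32 / (3e8)^2 = 170799.6732

170799.6732 m


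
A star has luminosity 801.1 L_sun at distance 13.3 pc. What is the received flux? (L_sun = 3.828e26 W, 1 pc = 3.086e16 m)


F = L / (4*pi*d^2) = 3.067e+29 / (4*pi*(4.104e+17)^2) = 1.449e-07

1.449e-07 W/m^2


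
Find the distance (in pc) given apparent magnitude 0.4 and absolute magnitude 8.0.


d = 10^((m - M + 5)/5) = 10^((0.4 - 8.0 + 5)/5) = 0.302

0.302 pc


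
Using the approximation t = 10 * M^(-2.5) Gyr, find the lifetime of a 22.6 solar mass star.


t = 10 * M^(-2.5) = 10 * 22.6^(-2.5) = 0.0041

0.0041 Gyr


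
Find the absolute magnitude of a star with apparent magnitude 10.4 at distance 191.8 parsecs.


M = m - 5*log10(d) + 5 = 10.4 - 5*log10(191.8) + 5 = 3.9858

3.9858


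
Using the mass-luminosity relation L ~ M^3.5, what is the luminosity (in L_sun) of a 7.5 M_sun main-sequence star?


L/L_sun = (M/M_sun)^3.5 = 7.5^3.5 = 1155.3523

1155.3523 L_sun


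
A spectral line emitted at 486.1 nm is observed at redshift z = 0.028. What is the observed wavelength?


lam_obs = lam_emit * (1 + z) = 486.1 * (1 + 0.028) = 499.7108

499.7108 nm


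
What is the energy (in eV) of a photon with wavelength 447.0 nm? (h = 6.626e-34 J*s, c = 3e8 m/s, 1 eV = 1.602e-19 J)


E = hc/lambda = 6.626e-34 * 3e8 / 4.470e-07 = 4.447e-19 J = 2.7759 eV

2.7759 eV


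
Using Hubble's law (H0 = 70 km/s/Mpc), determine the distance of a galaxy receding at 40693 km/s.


d = v / H0 = 40693 / 70 = 581.3286

581.3286 Mpc


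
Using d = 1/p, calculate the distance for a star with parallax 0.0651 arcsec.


d = 1/p = 1/0.0651 = 15.361

15.361 pc


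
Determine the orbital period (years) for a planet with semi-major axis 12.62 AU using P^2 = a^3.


P = a^(3/2) = 12.62^1.5 = 44.8321

44.8321 years


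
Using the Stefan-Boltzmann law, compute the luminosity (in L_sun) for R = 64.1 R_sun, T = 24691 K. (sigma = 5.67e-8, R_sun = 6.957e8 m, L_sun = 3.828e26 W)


R = 64.1 * 6.957e8 m = 4.459437e+10 m. L = 4*pi*R^2*sigma*T^4 = 4*pi*(4.459437e+10)^2 * 5.67e-8 * 24691^4 = 5.266325599e+32 W. L/L_sun = 5.266325599e+32 / 3.828e26 = 1.376e+06

1.376e+06 L_sun


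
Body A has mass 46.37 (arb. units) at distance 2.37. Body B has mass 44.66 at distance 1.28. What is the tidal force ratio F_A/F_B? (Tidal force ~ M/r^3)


Ratio = (M1/r1^3) / (M2/r2^3) = (46.37/2.37^3) / (44.66/1.28^3) = 0.1636

0.1636


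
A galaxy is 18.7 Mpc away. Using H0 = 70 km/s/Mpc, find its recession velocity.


v = H0 * d = 70 * 18.7 = 1309.0

1309.0 km/s


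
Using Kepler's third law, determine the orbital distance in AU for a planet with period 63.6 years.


a = P^(2/3) = 63.6^(2/3) = 15.9333

15.9333 AU


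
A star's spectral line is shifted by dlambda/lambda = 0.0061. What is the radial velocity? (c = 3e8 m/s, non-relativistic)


v = (dlambda/lambda) * c = 0.0061 * 3e8 = 1.830e+06

1.830e+06 m/s


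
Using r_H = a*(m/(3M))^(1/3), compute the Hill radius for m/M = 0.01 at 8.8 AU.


r_H = a * (m/3M)^(1/3) = 8.8 * (0.01/3)^(1/3) = 1.3145

1.3145 AU


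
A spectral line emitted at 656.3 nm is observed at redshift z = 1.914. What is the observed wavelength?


lam_obs = lam_emit * (1 + z) = 656.3 * (1 + 1.914) = 1912.4582

1912.4582 nm


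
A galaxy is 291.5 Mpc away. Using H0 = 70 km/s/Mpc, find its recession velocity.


v = H0 * d = 70 * 291.5 = 20405.0

20405.0 km/s


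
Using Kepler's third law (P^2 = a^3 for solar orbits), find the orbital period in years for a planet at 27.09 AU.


P = a^(3/2) = 27.09^1.5 = 140.9982

140.9982 years


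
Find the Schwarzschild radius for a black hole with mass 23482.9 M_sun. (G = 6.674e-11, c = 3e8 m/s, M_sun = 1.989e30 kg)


M = 23482.9 * 1.989e30 kg = 4.67074881e+34 kg. rs = 2GM/c^2 = 2 * 6.674e-11 * 4.67074881e+34 / (3e8)^2 = 6.927e+07

6.927e+07 m


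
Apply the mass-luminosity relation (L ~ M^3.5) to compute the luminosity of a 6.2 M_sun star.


L/L_sun = (M/M_sun)^3.5 = 6.2^3.5 = 593.4319

593.4319 L_sun


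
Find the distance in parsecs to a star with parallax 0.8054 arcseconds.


d = 1/p = 1/0.8054 = 1.2416

1.2416 pc


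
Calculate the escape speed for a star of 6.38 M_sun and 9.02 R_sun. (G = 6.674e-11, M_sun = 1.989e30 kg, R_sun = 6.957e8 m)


M = 6.38 * 1.989e30 kg = 1.268982e+31 kg; R = 9.02 * 6.957e8 m = 6.275214e+09 m. v_esc = sqrt(2GM/R) = sqrt(2 * 6.674e-11 * 1.268982e+31 / 6.275214e+09) = 519543.0738

519543.0738 m/s


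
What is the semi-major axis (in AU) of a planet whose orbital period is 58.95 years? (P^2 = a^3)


a = P^(2/3) = 58.95^(2/3) = 15.1469

15.1469 AU


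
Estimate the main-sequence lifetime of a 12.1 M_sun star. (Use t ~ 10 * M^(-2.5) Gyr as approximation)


t = 10 * M^(-2.5) = 10 * 12.1^(-2.5) = 0.0196

0.0196 Gyr


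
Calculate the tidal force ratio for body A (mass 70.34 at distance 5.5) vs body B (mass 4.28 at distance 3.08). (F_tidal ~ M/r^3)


Ratio = (M1/r1^3) / (M2/r2^3) = (70.34/5.5^3) / (4.28/3.08^3) = 2.8862

2.8862


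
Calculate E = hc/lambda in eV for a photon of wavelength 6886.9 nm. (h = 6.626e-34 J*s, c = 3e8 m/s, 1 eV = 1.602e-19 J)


E = hc/lambda = 6.626e-34 * 3e8 / 6.887e-06 = 2.886e-20 J = 0.1802 eV

0.1802 eV


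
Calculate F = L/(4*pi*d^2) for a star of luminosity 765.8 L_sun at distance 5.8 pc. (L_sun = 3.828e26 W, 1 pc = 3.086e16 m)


F = L / (4*pi*d^2) = 2.931e+29 / (4*pi*(1.790e+17)^2) = 7.282e-07

7.282e-07 W/m^2


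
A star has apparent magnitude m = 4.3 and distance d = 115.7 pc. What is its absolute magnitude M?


M = m - 5*log10(d) + 5 = 4.3 - 5*log10(115.7) + 5 = -1.0167

-1.0167


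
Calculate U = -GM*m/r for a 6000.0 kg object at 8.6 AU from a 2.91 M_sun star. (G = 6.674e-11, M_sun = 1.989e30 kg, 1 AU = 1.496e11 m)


M = 2.91 * 1.989e30 kg = 5.78799e+30 kg; r = 8.6 AU * 1.496e11 m/AU = 1.28656e+12 m. U = -GM*m/r = -(6.674e-11 * 5.78799e+30 * 6000.0) / 1.28656e+12 = -1.802e+12

-1.802e+12 J


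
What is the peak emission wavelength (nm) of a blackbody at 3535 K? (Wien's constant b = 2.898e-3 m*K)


lam_max = b / T = 2.898e-3 / 3535 = 8.198e-07 m = 819.802 nm

819.802 nm


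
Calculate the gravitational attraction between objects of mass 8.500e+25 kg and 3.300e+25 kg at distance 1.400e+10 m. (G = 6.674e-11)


F = G*m1*m2/r^2 = 6.674e-11 * 8.500e+25 * 3.300e+25 / (1.400e+10)^2 = 6.674e-11 * 2.805e+51 / 1.960e+20 = 9.551e+20

9.551e+20 N


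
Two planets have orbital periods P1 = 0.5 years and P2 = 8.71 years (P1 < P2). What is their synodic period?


1/P_syn = |1/P1 - 1/P2| = |1/0.5 - 1/8.71| => P_syn = 0.5305

0.5305 years


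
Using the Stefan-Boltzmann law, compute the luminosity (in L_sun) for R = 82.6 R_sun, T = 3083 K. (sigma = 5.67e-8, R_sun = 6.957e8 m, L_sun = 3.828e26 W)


R = 82.6 * 6.957e8 m = 5.746482e+10 m. L = 4*pi*R^2*sigma*T^4 = 4*pi*(5.746482e+10)^2 * 5.67e-8 * 3083^4 = 2.125646897e+29 W. L/L_sun = 2.125646897e+29 / 3.828e26 = 555.2892

555.2892 L_sun


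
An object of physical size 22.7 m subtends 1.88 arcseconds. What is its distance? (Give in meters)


D = size / theta_rad, theta_rad = 1.88 * pi/(180*3600) = 9.114e-06, D = 2.491e+06

2.491e+06 m


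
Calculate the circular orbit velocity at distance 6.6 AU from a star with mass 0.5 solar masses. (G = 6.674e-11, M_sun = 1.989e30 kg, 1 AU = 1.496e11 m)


v = sqrt(GM/r) = sqrt(6.674e-11 * 9.945e+29 / 9.874e+11) = 8198.9404

8198.9404 m/s


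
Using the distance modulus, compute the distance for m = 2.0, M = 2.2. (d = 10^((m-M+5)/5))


d = 10^((m - M + 5)/5) = 10^((2.0 - 2.2 + 5)/5) = 9.1201

9.1201 pc


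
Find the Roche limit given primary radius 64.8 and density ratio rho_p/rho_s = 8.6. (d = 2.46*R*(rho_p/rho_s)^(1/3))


d_Roche = 2.46 * 64.8 * 8.6^(1/3) = 326.595

326.595


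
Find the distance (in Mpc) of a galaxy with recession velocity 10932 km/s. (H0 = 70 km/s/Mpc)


d = v / H0 = 10932 / 70 = 156.1714

156.1714 Mpc


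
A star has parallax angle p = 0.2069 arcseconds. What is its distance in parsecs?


d = 1/p = 1/0.2069 = 4.8333

4.8333 pc


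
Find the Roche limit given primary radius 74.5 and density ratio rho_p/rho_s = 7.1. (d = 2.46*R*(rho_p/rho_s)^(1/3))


d_Roche = 2.46 * 74.5 * 7.1^(1/3) = 352.2445

352.2445


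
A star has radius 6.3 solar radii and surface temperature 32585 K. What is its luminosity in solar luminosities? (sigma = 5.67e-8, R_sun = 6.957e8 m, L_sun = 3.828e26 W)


R = 6.3 * 6.957e8 m = 4.38291e+09 m. L = 4*pi*R^2*sigma*T^4 = 4*pi*(4.38291e+09)^2 * 5.67e-8 * 32585^4 = 1.543081732e+31 W. L/L_sun = 1.543081732e+31 / 3.828e26 = 40310.3901

40310.3901 L_sun


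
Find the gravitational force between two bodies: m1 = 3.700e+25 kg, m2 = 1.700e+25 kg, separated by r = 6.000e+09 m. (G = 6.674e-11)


F = G*m1*m2/r^2 = 6.674e-11 * 3.700e+25 * 1.700e+25 / (6.000e+09)^2 = 6.674e-11 * 6.290e+50 / 3.600e+19 = 1.166e+21

1.166e+21 N


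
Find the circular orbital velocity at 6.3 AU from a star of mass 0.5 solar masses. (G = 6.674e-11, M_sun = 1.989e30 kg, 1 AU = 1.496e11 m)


v = sqrt(GM/r) = sqrt(6.674e-11 * 9.945e+29 / 9.425e+11) = 8391.8831

8391.8831 m/s


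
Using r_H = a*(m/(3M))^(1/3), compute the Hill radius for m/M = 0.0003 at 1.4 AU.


r_H = a * (m/3M)^(1/3) = 1.4 * (0.0003/3)^(1/3) = 0.065

0.065 AU


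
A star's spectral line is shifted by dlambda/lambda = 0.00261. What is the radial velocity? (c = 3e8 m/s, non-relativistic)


v = (dlambda/lambda) * c = 0.00261 * 3e8 = 783000.0

783000.0 m/s


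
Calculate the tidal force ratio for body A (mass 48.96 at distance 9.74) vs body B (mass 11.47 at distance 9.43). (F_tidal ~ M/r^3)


Ratio = (M1/r1^3) / (M2/r2^3) = (48.96/9.74^3) / (11.47/9.43^3) = 3.8738

3.8738


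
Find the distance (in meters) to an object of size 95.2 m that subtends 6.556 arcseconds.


D = size / theta_rad, theta_rad = 6.556 * pi/(180*3600) = 3.178e-05, D = 2.995e+06

2.995e+06 m


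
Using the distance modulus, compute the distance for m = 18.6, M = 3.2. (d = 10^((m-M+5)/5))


d = 10^((m - M + 5)/5) = 10^((18.6 - 3.2 + 5)/5) = 12022.6443

12022.6443 pc


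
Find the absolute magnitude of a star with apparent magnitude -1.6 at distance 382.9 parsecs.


M = m - 5*log10(d) + 5 = -1.6 - 5*log10(382.9) + 5 = -9.5154

-9.5154


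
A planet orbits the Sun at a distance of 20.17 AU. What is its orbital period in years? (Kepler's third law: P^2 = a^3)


P = a^(3/2) = 20.17^1.5 = 90.5855

90.5855 years


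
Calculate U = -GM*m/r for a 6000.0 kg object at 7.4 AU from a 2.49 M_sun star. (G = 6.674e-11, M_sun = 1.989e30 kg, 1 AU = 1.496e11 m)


M = 2.49 * 1.989e30 kg = 4.95261e+30 kg; r = 7.4 AU * 1.496e11 m/AU = 1.10704e+12 m. U = -GM*m/r = -(6.674e-11 * 4.95261e+30 * 6000.0) / 1.10704e+12 = -1.791e+12

-1.791e+12 J


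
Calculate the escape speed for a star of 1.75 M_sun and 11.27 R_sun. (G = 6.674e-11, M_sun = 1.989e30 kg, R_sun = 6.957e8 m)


M = 1.75 * 1.989e30 kg = 3.48075e+30 kg; R = 11.27 * 6.957e8 m = 7.840539e+09 m. v_esc = sqrt(2GM/R) = sqrt(2 * 6.674e-11 * 3.48075e+30 / 7.840539e+09) = 243428.5741

243428.5741 m/s


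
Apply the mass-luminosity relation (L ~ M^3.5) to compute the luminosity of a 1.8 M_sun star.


L/L_sun = (M/M_sun)^3.5 = 1.8^3.5 = 7.8244

7.8244 L_sun


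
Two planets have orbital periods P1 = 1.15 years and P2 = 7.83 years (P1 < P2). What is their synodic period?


1/P_syn = |1/P1 - 1/P2| = |1/1.15 - 1/7.83| => P_syn = 1.348

1.348 years


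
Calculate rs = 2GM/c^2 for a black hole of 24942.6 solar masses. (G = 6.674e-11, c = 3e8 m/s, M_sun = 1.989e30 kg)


M = 24942.6 * 1.989e30 kg = 4.96108314e+34 kg. rs = 2GM/c^2 = 2 * 6.674e-11 * 4.96108314e+34 / (3e8)^2 = 7.358e+07

7.358e+07 m


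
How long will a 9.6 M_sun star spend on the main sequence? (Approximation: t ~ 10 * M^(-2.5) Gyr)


t = 10 * M^(-2.5) = 10 * 9.6^(-2.5) = 0.035

0.035 Gyr


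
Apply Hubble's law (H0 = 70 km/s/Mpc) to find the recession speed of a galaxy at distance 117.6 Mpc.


v = H0 * d = 70 * 117.6 = 8232.0

8232.0 km/s


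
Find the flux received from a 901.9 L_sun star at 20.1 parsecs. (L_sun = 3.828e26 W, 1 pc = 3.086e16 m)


F = L / (4*pi*d^2) = 3.452e+29 / (4*pi*(6.203e+17)^2) = 7.141e-08

7.141e-08 W/m^2


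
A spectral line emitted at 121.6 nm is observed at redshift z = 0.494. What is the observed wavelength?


lam_obs = lam_emit * (1 + z) = 121.6 * (1 + 0.494) = 181.6704

181.6704 nm
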